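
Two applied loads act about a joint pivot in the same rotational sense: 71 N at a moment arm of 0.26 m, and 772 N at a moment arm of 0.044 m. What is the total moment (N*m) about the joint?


M = F1 * d1 + F2 * d2
M = 71 * 0.26 + 772 * 0.044
M = 18.4600 + 33.9680
M = 52.4280


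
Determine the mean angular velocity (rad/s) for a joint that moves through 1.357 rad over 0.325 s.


omega = delta_theta / delta_t
omega = 1.357 / 0.325
omega = 4.1754


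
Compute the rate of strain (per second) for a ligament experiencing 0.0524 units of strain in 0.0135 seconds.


strain_rate = delta_strain / delta_t
strain_rate = 0.0524 / 0.0135
strain_rate = 3.8815


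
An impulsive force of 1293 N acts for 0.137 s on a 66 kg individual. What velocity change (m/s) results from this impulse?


J = F * dt = 1293 * 0.137 = 177.1410 N*s
delta_v = J / m
delta_v = 177.1410 / 66
delta_v = 2.6840


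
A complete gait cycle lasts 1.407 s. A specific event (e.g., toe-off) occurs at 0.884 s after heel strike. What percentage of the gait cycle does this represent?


pct = (event_time / cycle_time) * 100
pct = (0.884 / 1.407) * 100
ratio = 0.6283
pct = 62.8287


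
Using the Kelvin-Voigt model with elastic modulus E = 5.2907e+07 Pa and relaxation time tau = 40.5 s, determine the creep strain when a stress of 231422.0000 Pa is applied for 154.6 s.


epsilon(t) = (sigma/E) * (1 - exp(-t/tau))
sigma/E = 231422.0000 / 5.2907e+07 = 0.0044
exp(-t/tau) = exp(-154.6 / 40.5) = 0.0220
epsilon = 0.0044 * (1 - 0.0220)
epsilon = 0.0043


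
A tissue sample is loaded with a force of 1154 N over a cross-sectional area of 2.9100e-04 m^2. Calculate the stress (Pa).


stress = F / A
stress = 1154 / 2.9100e-04
stress = 3.9656e+06


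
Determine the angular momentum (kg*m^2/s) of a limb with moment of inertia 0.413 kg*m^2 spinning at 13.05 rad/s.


L = I * omega
L = 0.413 * 13.05
L = 5.3896


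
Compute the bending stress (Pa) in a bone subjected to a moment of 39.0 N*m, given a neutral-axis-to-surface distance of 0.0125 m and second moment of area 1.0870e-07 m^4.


sigma = M * c / I
sigma = 39.0 * 0.0125 / 1.0870e-07
M * c = 0.4875
sigma = 4.4848e+06


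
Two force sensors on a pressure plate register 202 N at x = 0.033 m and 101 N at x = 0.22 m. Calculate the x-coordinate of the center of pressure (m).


COP_x = (F1*x1 + F2*x2) / (F1 + F2)
COP_x = (202*0.033 + 101*0.22) / (202 + 101)
Numerator = 28.8860
Denominator = 303
COP_x = 0.0953


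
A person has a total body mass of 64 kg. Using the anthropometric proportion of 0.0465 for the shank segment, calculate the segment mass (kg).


m_segment = body_mass * fraction
m_segment = 64 * 0.0465
m_segment = 2.9760


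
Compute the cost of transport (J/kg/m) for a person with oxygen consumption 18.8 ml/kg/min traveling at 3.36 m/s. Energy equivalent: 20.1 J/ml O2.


Power per kg = VO2 * 20.1 / 60
Power per kg = 18.8 * 20.1 / 60 = 6.2980 W/kg
Cost = power_per_kg / speed
Cost = 6.2980 / 3.36
Cost = 1.8744


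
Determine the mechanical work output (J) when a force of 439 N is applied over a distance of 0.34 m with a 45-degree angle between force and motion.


W = F * d * cos(theta)
theta = 45 deg = 0.7854 rad
cos(theta) = 0.7071
W = 439 * 0.34 * 0.7071
W = 105.5428


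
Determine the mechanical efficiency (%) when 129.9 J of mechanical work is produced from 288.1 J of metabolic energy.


eta = (W_mech / E_meta) * 100
eta = (129.9 / 288.1) * 100
ratio = 0.4509
eta = 45.0885


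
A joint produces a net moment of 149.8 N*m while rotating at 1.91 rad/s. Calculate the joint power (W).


P = M * omega
P = 149.8 * 1.91
P = 286.1180


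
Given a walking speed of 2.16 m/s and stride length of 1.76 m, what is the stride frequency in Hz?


f = v / stride_length
f = 2.16 / 1.76
f = 1.2273


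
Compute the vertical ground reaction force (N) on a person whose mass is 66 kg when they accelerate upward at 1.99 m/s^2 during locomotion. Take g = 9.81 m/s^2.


GRF = m * (g + a)
GRF = 66 * (9.81 + 1.99)
GRF = 66 * 11.8000
GRF = 778.8000


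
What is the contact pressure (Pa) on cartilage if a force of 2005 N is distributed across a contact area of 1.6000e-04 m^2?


P = F / A
P = 2005 / 1.6000e-04
P = 1.2531e+07


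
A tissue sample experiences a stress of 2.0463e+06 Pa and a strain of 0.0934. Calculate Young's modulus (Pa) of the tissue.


E = stress / strain
E = 2.0463e+06 / 0.0934
E = 2.1909e+07


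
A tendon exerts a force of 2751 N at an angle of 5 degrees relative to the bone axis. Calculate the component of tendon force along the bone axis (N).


F_eff = F_tendon * cos(theta)
theta = 5 deg = 0.0873 rad
cos(theta) = 0.9962
F_eff = 2751 * 0.9962
F_eff = 2740.5316


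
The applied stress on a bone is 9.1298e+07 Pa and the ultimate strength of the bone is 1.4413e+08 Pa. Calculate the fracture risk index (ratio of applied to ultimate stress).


FRI = applied / ultimate
FRI = 9.1298e+07 / 1.4413e+08
FRI = 0.6334


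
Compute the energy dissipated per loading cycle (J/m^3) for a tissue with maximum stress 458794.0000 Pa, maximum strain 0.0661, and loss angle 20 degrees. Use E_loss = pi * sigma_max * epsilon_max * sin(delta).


E_loss = pi * sigma_max * epsilon_max * sin(delta)
delta = 20 deg = 0.3491 rad
sin(delta) = 0.3420
E_loss = pi * 458794.0000 * 0.0661 * 0.3420
E_loss = 32585.2267


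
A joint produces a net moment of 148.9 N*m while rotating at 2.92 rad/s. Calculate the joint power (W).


P = M * omega
P = 148.9 * 2.92
P = 434.7880


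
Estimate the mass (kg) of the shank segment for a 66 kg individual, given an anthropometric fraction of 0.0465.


m_segment = body_mass * fraction
m_segment = 66 * 0.0465
m_segment = 3.0690


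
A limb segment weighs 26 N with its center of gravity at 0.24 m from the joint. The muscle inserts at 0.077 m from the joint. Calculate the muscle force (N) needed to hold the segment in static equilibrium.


F_muscle = W * d_load / d_muscle
F_muscle = 26 * 0.24 / 0.077
Numerator = 6.2400
F_muscle = 81.0390


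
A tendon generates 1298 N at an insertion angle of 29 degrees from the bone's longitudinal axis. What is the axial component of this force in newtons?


F_eff = F_tendon * cos(theta)
theta = 29 deg = 0.5061 rad
cos(theta) = 0.8746
F_eff = 1298 * 0.8746
F_eff = 1135.2564


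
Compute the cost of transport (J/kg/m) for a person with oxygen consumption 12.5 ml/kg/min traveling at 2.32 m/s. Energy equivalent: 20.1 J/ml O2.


Power per kg = VO2 * 20.1 / 60
Power per kg = 12.5 * 20.1 / 60 = 4.1875 W/kg
Cost = power_per_kg / speed
Cost = 4.1875 / 2.32
Cost = 1.8050


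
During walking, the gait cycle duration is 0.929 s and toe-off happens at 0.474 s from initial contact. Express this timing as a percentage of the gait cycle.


pct = (event_time / cycle_time) * 100
pct = (0.474 / 0.929) * 100
ratio = 0.5102
pct = 51.0226


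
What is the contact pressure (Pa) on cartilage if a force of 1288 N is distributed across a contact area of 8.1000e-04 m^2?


P = F / A
P = 1288 / 8.1000e-04
P = 1.5901e+06


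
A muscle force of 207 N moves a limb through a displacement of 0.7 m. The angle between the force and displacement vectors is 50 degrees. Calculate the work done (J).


W = F * d * cos(theta)
theta = 50 deg = 0.8727 rad
cos(theta) = 0.6428
W = 207 * 0.7 * 0.6428
W = 93.1399


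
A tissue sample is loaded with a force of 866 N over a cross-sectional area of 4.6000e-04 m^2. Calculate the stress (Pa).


stress = F / A
stress = 866 / 4.6000e-04
stress = 1.8826e+06


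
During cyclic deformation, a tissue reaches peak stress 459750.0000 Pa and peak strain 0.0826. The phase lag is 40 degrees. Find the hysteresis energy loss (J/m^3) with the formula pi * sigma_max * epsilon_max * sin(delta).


E_loss = pi * sigma_max * epsilon_max * sin(delta)
delta = 40 deg = 0.6981 rad
sin(delta) = 0.6428
E_loss = pi * 459750.0000 * 0.0826 * 0.6428
E_loss = 76686.5420


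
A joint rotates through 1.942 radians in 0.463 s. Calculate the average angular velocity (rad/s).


omega = delta_theta / delta_t
omega = 1.942 / 0.463
omega = 4.1944


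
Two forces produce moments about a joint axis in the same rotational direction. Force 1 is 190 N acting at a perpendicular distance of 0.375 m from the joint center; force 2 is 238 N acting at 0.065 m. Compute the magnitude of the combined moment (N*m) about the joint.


M = F1 * d1 + F2 * d2
M = 190 * 0.375 + 238 * 0.065
M = 71.2500 + 15.4700
M = 86.7200


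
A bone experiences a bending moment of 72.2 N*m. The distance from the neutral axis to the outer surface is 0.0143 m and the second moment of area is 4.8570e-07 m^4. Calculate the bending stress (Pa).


sigma = M * c / I
sigma = 72.2 * 0.0143 / 4.8570e-07
M * c = 1.0325
sigma = 2.1257e+06


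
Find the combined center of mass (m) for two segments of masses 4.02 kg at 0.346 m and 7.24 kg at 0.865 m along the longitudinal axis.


COM = (m1*x1 + m2*x2) / (m1 + m2)
COM = (4.02*0.346 + 7.24*0.865) / (4.02 + 7.24)
Numerator = 7.6535
Denominator = 11.2600
COM = 0.6797


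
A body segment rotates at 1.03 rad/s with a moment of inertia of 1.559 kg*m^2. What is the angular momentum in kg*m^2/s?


L = I * omega
L = 1.559 * 1.03
L = 1.6058


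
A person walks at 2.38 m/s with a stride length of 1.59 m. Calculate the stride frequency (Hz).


f = v / stride_length
f = 2.38 / 1.59
f = 1.4969


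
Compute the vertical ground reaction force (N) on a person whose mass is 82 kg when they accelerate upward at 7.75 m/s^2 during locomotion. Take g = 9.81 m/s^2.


GRF = m * (g + a)
GRF = 82 * (9.81 + 7.75)
GRF = 82 * 17.5600
GRF = 1439.9200


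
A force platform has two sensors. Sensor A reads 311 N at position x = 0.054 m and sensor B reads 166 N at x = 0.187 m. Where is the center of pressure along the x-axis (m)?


COP_x = (F1*x1 + F2*x2) / (F1 + F2)
COP_x = (311*0.054 + 166*0.187) / (311 + 166)
Numerator = 47.8360
Denominator = 477
COP_x = 0.1003


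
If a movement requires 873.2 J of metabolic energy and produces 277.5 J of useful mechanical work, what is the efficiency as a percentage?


eta = (W_mech / E_meta) * 100
eta = (277.5 / 873.2) * 100
ratio = 0.3178
eta = 31.7797


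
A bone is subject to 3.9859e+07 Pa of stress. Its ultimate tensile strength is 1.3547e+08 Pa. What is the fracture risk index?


FRI = applied / ultimate
FRI = 3.9859e+07 / 1.3547e+08
FRI = 0.2942


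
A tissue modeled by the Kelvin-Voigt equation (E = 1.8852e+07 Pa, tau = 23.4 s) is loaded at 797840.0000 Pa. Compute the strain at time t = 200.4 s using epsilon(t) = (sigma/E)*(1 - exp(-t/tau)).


epsilon(t) = (sigma/E) * (1 - exp(-t/tau))
sigma/E = 797840.0000 / 1.8852e+07 = 0.0423
exp(-t/tau) = exp(-200.4 / 23.4) = 1.9083e-04
epsilon = 0.0423 * (1 - 1.9083e-04)
epsilon = 0.0423


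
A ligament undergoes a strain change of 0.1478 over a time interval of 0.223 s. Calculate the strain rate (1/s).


strain_rate = delta_strain / delta_t
strain_rate = 0.1478 / 0.223
strain_rate = 0.6628


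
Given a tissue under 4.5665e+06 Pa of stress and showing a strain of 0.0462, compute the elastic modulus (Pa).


E = stress / strain
E = 4.5665e+06 / 0.0462
E = 9.8842e+07


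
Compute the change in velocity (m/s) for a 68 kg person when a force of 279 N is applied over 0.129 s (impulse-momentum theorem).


J = F * dt = 279 * 0.129 = 35.9910 N*s
delta_v = J / m
delta_v = 35.9910 / 68
delta_v = 0.5293


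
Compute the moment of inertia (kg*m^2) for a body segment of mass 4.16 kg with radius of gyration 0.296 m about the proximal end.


I = m * k^2
I = 4.16 * 0.296^2
k^2 = 0.0876
I = 0.3645


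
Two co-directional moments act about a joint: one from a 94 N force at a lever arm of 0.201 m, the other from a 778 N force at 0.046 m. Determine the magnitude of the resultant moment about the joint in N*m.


M = F1 * d1 + F2 * d2
M = 94 * 0.201 + 778 * 0.046
M = 18.8940 + 35.7880
M = 54.6820


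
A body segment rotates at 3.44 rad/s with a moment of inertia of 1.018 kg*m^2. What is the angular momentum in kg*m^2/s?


L = I * omega
L = 1.018 * 3.44
L = 3.5019


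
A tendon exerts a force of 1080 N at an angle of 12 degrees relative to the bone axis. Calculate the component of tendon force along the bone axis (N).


F_eff = F_tendon * cos(theta)
theta = 12 deg = 0.2094 rad
cos(theta) = 0.9781
F_eff = 1080 * 0.9781
F_eff = 1056.3994


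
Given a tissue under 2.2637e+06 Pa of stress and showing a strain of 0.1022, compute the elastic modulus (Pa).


E = stress / strain
E = 2.2637e+06 / 0.1022
E = 2.2150e+07


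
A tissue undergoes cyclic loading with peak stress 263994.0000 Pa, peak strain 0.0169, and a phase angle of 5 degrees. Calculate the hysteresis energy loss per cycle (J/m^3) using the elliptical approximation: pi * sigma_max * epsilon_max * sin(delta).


E_loss = pi * sigma_max * epsilon_max * sin(delta)
delta = 5 deg = 0.0873 rad
sin(delta) = 0.0872
E_loss = pi * 263994.0000 * 0.0169 * 0.0872
E_loss = 1221.5933


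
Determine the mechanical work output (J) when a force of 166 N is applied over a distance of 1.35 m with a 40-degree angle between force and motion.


W = F * d * cos(theta)
theta = 40 deg = 0.6981 rad
cos(theta) = 0.7660
W = 166 * 1.35 * 0.7660
W = 171.6706


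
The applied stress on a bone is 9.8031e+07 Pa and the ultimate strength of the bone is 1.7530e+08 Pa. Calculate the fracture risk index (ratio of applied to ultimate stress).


FRI = applied / ultimate
FRI = 9.8031e+07 / 1.7530e+08
FRI = 0.5592


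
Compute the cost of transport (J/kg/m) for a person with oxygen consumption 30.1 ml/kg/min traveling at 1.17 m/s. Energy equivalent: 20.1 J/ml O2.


Power per kg = VO2 * 20.1 / 60
Power per kg = 30.1 * 20.1 / 60 = 10.0835 W/kg
Cost = power_per_kg / speed
Cost = 10.0835 / 1.17
Cost = 8.6184


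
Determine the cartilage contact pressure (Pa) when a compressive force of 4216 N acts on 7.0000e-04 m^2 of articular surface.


P = F / A
P = 4216 / 7.0000e-04
P = 6.0229e+06


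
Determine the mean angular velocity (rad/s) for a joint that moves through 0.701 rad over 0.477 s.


omega = delta_theta / delta_t
omega = 0.701 / 0.477
omega = 1.4696


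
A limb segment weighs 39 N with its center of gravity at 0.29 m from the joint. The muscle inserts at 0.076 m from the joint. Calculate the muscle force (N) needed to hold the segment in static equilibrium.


F_muscle = W * d_load / d_muscle
F_muscle = 39 * 0.29 / 0.076
Numerator = 11.3100
F_muscle = 148.8158


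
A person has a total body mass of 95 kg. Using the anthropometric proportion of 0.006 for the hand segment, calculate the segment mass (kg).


m_segment = body_mass * fraction
m_segment = 95 * 0.006
m_segment = 0.5700


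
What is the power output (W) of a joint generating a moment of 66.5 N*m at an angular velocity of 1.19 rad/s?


P = M * omega
P = 66.5 * 1.19
P = 79.1350


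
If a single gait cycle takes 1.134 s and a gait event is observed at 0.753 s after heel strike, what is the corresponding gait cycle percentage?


pct = (event_time / cycle_time) * 100
pct = (0.753 / 1.134) * 100
ratio = 0.6640
pct = 66.4021


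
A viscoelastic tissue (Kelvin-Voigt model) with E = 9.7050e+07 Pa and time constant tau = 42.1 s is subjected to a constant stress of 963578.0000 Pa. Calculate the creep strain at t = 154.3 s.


epsilon(t) = (sigma/E) * (1 - exp(-t/tau))
sigma/E = 963578.0000 / 9.7050e+07 = 0.0099
exp(-t/tau) = exp(-154.3 / 42.1) = 0.0256
epsilon = 0.0099 * (1 - 0.0256)
epsilon = 0.0097


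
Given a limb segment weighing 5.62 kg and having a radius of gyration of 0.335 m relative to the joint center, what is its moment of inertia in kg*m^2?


I = m * k^2
I = 5.62 * 0.335^2
k^2 = 0.1122
I = 0.6307


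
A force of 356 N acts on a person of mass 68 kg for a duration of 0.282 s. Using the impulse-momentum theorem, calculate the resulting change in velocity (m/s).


J = F * dt = 356 * 0.282 = 100.3920 N*s
delta_v = J / m
delta_v = 100.3920 / 68
delta_v = 1.4764


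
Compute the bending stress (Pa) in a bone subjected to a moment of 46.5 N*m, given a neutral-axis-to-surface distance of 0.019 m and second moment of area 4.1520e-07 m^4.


sigma = M * c / I
sigma = 46.5 * 0.019 / 4.1520e-07
M * c = 0.8835
sigma = 2.1279e+06


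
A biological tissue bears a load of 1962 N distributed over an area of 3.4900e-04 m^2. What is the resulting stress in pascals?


stress = F / A
stress = 1962 / 3.4900e-04
stress = 5.6218e+06


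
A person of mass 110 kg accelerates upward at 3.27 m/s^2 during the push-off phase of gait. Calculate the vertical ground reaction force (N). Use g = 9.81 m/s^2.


GRF = m * (g + a)
GRF = 110 * (9.81 + 3.27)
GRF = 110 * 13.0800
GRF = 1438.8000


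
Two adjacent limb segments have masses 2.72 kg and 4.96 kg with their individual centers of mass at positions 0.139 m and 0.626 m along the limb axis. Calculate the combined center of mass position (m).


COM = (m1*x1 + m2*x2) / (m1 + m2)
COM = (2.72*0.139 + 4.96*0.626) / (2.72 + 4.96)
Numerator = 3.4830
Denominator = 7.6800
COM = 0.4535


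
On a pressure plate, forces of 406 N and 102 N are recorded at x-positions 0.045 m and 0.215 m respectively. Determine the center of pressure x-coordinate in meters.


COP_x = (F1*x1 + F2*x2) / (F1 + F2)
COP_x = (406*0.045 + 102*0.215) / (406 + 102)
Numerator = 40.2000
Denominator = 508
COP_x = 0.0791


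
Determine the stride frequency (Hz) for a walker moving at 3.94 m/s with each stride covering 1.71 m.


f = v / stride_length
f = 3.94 / 1.71
f = 2.3041


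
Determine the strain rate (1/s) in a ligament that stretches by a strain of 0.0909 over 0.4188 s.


strain_rate = delta_strain / delta_t
strain_rate = 0.0909 / 0.4188
strain_rate = 0.2170


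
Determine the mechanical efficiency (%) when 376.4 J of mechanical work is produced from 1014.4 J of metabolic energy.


eta = (W_mech / E_meta) * 100
eta = (376.4 / 1014.4) * 100
ratio = 0.3711
eta = 37.1057


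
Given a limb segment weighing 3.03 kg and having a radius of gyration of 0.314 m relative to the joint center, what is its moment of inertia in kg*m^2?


I = m * k^2
I = 3.03 * 0.314^2
k^2 = 0.0986
I = 0.2987


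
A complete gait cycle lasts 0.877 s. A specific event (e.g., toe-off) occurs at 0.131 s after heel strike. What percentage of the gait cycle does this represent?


pct = (event_time / cycle_time) * 100
pct = (0.131 / 0.877) * 100
ratio = 0.1494
pct = 14.9373


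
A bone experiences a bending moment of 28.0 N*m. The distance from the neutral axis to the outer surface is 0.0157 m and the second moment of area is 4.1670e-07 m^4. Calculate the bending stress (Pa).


sigma = M * c / I
sigma = 28.0 * 0.0157 / 4.1670e-07
M * c = 0.4396
sigma = 1.0550e+06


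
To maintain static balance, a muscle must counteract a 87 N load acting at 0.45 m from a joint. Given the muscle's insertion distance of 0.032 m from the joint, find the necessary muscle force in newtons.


F_muscle = W * d_load / d_muscle
F_muscle = 87 * 0.45 / 0.032
Numerator = 39.1500
F_muscle = 1223.4375


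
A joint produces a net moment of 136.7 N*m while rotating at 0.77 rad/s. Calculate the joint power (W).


P = M * omega
P = 136.7 * 0.77
P = 105.2590


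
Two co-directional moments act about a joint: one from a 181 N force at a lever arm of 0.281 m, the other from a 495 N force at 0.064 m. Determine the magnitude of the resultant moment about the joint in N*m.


M = F1 * d1 + F2 * d2
M = 181 * 0.281 + 495 * 0.064
M = 50.8610 + 31.6800
M = 82.5410


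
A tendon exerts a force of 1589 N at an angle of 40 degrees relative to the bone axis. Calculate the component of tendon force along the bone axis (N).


F_eff = F_tendon * cos(theta)
theta = 40 deg = 0.6981 rad
cos(theta) = 0.7660
F_eff = 1589 * 0.7660
F_eff = 1217.2446


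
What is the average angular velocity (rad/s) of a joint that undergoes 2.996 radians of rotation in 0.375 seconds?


omega = delta_theta / delta_t
omega = 2.996 / 0.375
omega = 7.9893


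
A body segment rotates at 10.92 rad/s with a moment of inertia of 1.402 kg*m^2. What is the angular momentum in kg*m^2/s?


L = I * omega
L = 1.402 * 10.92
L = 15.3098


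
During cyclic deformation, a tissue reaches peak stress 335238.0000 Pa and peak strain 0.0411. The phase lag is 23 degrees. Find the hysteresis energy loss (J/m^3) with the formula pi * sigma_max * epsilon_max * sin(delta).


E_loss = pi * sigma_max * epsilon_max * sin(delta)
delta = 23 deg = 0.4014 rad
sin(delta) = 0.3907
E_loss = pi * 335238.0000 * 0.0411 * 0.3907
E_loss = 16913.0895


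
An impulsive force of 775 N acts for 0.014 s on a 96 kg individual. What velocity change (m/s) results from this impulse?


J = F * dt = 775 * 0.014 = 10.8500 N*s
delta_v = J / m
delta_v = 10.8500 / 96
delta_v = 0.1130


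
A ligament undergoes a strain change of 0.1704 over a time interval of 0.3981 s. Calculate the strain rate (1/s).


strain_rate = delta_strain / delta_t
strain_rate = 0.1704 / 0.3981
strain_rate = 0.4280


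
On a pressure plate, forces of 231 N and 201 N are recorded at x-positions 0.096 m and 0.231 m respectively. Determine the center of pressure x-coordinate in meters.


COP_x = (F1*x1 + F2*x2) / (F1 + F2)
COP_x = (231*0.096 + 201*0.231) / (231 + 201)
Numerator = 68.6070
Denominator = 432
COP_x = 0.1588


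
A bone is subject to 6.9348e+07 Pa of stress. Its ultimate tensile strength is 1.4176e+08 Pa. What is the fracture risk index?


FRI = applied / ultimate
FRI = 6.9348e+07 / 1.4176e+08
FRI = 0.4892


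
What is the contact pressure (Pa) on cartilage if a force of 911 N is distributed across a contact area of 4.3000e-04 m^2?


P = F / A
P = 911 / 4.3000e-04
P = 2.1186e+06


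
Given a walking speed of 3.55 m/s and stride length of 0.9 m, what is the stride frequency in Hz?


f = v / stride_length
f = 3.55 / 0.9
f = 3.9444


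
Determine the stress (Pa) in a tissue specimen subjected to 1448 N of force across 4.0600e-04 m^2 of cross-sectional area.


stress = F / A
stress = 1448 / 4.0600e-04
stress = 3.5665e+06


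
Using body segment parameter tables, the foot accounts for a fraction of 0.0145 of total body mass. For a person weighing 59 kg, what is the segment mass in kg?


m_segment = body_mass * fraction
m_segment = 59 * 0.0145
m_segment = 0.8555


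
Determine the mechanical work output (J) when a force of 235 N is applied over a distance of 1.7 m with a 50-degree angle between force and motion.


W = F * d * cos(theta)
theta = 50 deg = 0.8727 rad
cos(theta) = 0.6428
W = 235 * 1.7 * 0.6428
W = 256.7937


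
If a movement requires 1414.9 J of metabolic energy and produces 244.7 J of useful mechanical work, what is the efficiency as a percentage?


eta = (W_mech / E_meta) * 100
eta = (244.7 / 1414.9) * 100
ratio = 0.1729
eta = 17.2945


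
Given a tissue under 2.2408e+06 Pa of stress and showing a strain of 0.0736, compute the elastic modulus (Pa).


E = stress / strain
E = 2.2408e+06 / 0.0736
E = 3.0446e+07


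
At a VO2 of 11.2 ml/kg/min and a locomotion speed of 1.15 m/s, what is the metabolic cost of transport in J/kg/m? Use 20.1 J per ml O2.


Power per kg = VO2 * 20.1 / 60
Power per kg = 11.2 * 20.1 / 60 = 3.7520 W/kg
Cost = power_per_kg / speed
Cost = 3.7520 / 1.15
Cost = 3.2626


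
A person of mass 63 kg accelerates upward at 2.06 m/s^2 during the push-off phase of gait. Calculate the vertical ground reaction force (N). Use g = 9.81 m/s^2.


GRF = m * (g + a)
GRF = 63 * (9.81 + 2.06)
GRF = 63 * 11.8700
GRF = 747.8100


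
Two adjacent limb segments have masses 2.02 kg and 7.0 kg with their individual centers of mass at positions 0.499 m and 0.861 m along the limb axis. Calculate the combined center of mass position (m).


COM = (m1*x1 + m2*x2) / (m1 + m2)
COM = (2.02*0.499 + 7.0*0.861) / (2.02 + 7.0)
Numerator = 7.0350
Denominator = 9.0200
COM = 0.7799


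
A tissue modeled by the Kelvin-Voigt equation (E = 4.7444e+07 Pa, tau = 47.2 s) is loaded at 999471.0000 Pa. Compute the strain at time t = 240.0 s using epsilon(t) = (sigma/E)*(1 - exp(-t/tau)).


epsilon(t) = (sigma/E) * (1 - exp(-t/tau))
sigma/E = 999471.0000 / 4.7444e+07 = 0.0211
exp(-t/tau) = exp(-240.0 / 47.2) = 0.0062
epsilon = 0.0211 * (1 - 0.0062)
epsilon = 0.0209


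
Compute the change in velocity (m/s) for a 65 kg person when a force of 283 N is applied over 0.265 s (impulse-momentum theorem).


J = F * dt = 283 * 0.265 = 74.9950 N*s
delta_v = J / m
delta_v = 74.9950 / 65
delta_v = 1.1538


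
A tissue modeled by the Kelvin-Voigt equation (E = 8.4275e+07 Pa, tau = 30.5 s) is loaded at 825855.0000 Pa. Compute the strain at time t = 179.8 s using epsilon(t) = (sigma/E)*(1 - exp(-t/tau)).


epsilon(t) = (sigma/E) * (1 - exp(-t/tau))
sigma/E = 825855.0000 / 8.4275e+07 = 0.0098
exp(-t/tau) = exp(-179.8 / 30.5) = 0.0028
epsilon = 0.0098 * (1 - 0.0028)
epsilon = 0.0098


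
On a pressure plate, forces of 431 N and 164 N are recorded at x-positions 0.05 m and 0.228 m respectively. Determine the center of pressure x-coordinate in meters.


COP_x = (F1*x1 + F2*x2) / (F1 + F2)
COP_x = (431*0.05 + 164*0.228) / (431 + 164)
Numerator = 58.9420
Denominator = 595
COP_x = 0.0991


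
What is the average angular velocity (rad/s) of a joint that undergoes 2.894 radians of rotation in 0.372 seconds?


omega = delta_theta / delta_t
omega = 2.894 / 0.372
omega = 7.7796


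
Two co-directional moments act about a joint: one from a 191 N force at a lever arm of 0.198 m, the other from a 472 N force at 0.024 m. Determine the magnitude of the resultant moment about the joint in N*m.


M = F1 * d1 + F2 * d2
M = 191 * 0.198 + 472 * 0.024
M = 37.8180 + 11.3280
M = 49.1460


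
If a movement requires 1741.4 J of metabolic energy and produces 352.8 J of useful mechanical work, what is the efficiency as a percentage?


eta = (W_mech / E_meta) * 100
eta = (352.8 / 1741.4) * 100
ratio = 0.2026
eta = 20.2596


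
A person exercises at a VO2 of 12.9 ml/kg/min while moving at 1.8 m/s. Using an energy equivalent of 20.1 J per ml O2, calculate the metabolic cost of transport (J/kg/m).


Power per kg = VO2 * 20.1 / 60
Power per kg = 12.9 * 20.1 / 60 = 4.3215 W/kg
Cost = power_per_kg / speed
Cost = 4.3215 / 1.8
Cost = 2.4008


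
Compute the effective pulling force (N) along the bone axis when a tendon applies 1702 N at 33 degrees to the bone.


F_eff = F_tendon * cos(theta)
theta = 33 deg = 0.5760 rad
cos(theta) = 0.8387
F_eff = 1702 * 0.8387
F_eff = 1427.4173


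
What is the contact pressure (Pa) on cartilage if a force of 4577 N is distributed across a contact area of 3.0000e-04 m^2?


P = F / A
P = 4577 / 3.0000e-04
P = 1.5257e+07


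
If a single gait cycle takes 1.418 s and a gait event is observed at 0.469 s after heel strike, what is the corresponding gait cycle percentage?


pct = (event_time / cycle_time) * 100
pct = (0.469 / 1.418) * 100
ratio = 0.3307
pct = 33.0748


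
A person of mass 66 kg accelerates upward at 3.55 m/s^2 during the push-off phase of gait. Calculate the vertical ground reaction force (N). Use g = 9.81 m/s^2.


GRF = m * (g + a)
GRF = 66 * (9.81 + 3.55)
GRF = 66 * 13.3600
GRF = 881.7600


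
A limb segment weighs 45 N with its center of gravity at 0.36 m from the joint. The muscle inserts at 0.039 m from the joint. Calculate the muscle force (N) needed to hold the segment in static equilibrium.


F_muscle = W * d_load / d_muscle
F_muscle = 45 * 0.36 / 0.039
Numerator = 16.2000
F_muscle = 415.3846


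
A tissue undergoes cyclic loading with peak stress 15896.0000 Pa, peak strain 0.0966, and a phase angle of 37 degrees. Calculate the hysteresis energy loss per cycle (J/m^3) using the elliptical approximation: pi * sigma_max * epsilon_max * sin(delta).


E_loss = pi * sigma_max * epsilon_max * sin(delta)
delta = 37 deg = 0.6458 rad
sin(delta) = 0.6018
E_loss = pi * 15896.0000 * 0.0966 * 0.6018
E_loss = 2903.2062


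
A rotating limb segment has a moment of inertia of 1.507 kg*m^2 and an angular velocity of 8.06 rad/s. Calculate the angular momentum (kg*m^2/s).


L = I * omega
L = 1.507 * 8.06
L = 12.1464


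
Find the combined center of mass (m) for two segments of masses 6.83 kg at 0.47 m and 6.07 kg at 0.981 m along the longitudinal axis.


COM = (m1*x1 + m2*x2) / (m1 + m2)
COM = (6.83*0.47 + 6.07*0.981) / (6.83 + 6.07)
Numerator = 9.1648
Denominator = 12.9000
COM = 0.7104


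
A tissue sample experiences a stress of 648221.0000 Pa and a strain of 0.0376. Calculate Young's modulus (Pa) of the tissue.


E = stress / strain
E = 648221.0000 / 0.0376
E = 1.7240e+07


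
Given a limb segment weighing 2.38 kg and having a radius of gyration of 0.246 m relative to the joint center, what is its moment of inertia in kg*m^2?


I = m * k^2
I = 2.38 * 0.246^2
k^2 = 0.0605
I = 0.1440


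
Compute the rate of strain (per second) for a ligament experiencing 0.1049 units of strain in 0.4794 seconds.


strain_rate = delta_strain / delta_t
strain_rate = 0.1049 / 0.4794
strain_rate = 0.2188


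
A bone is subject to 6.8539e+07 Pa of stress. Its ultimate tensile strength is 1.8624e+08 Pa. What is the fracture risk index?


FRI = applied / ultimate
FRI = 6.8539e+07 / 1.8624e+08
FRI = 0.3680


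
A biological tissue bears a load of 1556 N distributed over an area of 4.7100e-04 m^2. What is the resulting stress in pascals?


stress = F / A
stress = 1556 / 4.7100e-04
stress = 3.3036e+06


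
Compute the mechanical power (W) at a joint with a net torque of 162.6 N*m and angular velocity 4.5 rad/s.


P = M * omega
P = 162.6 * 4.5
P = 731.7000


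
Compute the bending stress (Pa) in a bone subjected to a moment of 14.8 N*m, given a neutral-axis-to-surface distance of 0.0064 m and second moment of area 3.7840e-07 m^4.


sigma = M * c / I
sigma = 14.8 * 0.0064 / 3.7840e-07
M * c = 0.0947
sigma = 250317.1247


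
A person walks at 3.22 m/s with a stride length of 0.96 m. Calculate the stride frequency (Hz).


f = v / stride_length
f = 3.22 / 0.96
f = 3.3542


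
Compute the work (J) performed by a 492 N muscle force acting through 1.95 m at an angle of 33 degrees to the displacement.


W = F * d * cos(theta)
theta = 33 deg = 0.5760 rad
cos(theta) = 0.8387
W = 492 * 1.95 * 0.8387
W = 804.6205


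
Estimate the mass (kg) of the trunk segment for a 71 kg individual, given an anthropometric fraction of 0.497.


m_segment = body_mass * fraction
m_segment = 71 * 0.497
m_segment = 35.2870


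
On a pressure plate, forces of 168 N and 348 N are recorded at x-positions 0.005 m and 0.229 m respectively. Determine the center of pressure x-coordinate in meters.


COP_x = (F1*x1 + F2*x2) / (F1 + F2)
COP_x = (168*0.005 + 348*0.229) / (168 + 348)
Numerator = 80.5320
Denominator = 516
COP_x = 0.1561


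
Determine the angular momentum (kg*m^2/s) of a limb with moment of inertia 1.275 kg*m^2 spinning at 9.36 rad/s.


L = I * omega
L = 1.275 * 9.36
L = 11.9340


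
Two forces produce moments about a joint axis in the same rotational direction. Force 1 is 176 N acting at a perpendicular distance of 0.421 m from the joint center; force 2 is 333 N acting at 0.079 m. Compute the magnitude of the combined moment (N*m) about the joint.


M = F1 * d1 + F2 * d2
M = 176 * 0.421 + 333 * 0.079
M = 74.0960 + 26.3070
M = 100.4030


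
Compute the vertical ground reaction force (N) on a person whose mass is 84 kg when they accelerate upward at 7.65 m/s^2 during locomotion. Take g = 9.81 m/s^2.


GRF = m * (g + a)
GRF = 84 * (9.81 + 7.65)
GRF = 84 * 17.4600
GRF = 1466.6400


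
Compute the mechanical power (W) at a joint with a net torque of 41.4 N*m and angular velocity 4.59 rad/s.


P = M * omega
P = 41.4 * 4.59
P = 190.0260


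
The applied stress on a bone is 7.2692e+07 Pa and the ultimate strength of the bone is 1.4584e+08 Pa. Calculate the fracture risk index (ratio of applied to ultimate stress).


FRI = applied / ultimate
FRI = 7.2692e+07 / 1.4584e+08
FRI = 0.4984


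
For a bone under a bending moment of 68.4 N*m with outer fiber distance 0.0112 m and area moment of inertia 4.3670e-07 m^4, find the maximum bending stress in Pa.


sigma = M * c / I
sigma = 68.4 * 0.0112 / 4.3670e-07
M * c = 0.7661
sigma = 1.7542e+06


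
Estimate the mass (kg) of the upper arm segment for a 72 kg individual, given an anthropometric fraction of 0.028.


m_segment = body_mass * fraction
m_segment = 72 * 0.028
m_segment = 2.0160


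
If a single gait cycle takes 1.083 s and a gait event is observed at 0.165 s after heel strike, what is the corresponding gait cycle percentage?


pct = (event_time / cycle_time) * 100
pct = (0.165 / 1.083) * 100
ratio = 0.1524
pct = 15.2355


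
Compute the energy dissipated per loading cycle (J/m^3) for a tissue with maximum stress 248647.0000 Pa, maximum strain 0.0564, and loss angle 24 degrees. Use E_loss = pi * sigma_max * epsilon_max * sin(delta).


E_loss = pi * sigma_max * epsilon_max * sin(delta)
delta = 24 deg = 0.4189 rad
sin(delta) = 0.4067
E_loss = pi * 248647.0000 * 0.0564 * 0.4067
E_loss = 17919.4840


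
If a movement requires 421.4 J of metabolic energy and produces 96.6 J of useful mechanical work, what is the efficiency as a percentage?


eta = (W_mech / E_meta) * 100
eta = (96.6 / 421.4) * 100
ratio = 0.2292
eta = 22.9236


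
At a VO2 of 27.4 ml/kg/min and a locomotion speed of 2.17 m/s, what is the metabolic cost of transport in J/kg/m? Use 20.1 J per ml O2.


Power per kg = VO2 * 20.1 / 60
Power per kg = 27.4 * 20.1 / 60 = 9.1790 W/kg
Cost = power_per_kg / speed
Cost = 9.1790 / 2.17
Cost = 4.2300


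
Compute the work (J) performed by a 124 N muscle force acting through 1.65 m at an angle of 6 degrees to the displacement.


W = F * d * cos(theta)
theta = 6 deg = 0.1047 rad
cos(theta) = 0.9945
W = 124 * 1.65 * 0.9945
W = 203.4792


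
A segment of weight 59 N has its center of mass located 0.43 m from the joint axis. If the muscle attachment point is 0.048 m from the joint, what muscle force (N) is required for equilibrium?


F_muscle = W * d_load / d_muscle
F_muscle = 59 * 0.43 / 0.048
Numerator = 25.3700
F_muscle = 528.5417


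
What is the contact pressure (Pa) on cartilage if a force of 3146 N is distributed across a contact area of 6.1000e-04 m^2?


P = F / A
P = 3146 / 6.1000e-04
P = 5.1574e+06


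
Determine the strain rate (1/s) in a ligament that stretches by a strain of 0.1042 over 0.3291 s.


strain_rate = delta_strain / delta_t
strain_rate = 0.1042 / 0.3291
strain_rate = 0.3166


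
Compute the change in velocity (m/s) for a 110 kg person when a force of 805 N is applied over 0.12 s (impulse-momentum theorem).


J = F * dt = 805 * 0.12 = 96.6000 N*s
delta_v = J / m
delta_v = 96.6000 / 110
delta_v = 0.8782


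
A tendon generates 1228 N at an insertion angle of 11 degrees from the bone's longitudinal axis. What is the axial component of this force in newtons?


F_eff = F_tendon * cos(theta)
theta = 11 deg = 0.1920 rad
cos(theta) = 0.9816
F_eff = 1228 * 0.9816
F_eff = 1205.4382


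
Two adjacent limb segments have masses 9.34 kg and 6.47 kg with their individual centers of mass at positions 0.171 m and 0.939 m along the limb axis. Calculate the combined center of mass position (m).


COM = (m1*x1 + m2*x2) / (m1 + m2)
COM = (9.34*0.171 + 6.47*0.939) / (9.34 + 6.47)
Numerator = 7.6725
Denominator = 15.8100
COM = 0.4853


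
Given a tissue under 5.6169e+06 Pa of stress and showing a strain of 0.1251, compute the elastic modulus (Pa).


E = stress / strain
E = 5.6169e+06 / 0.1251
E = 4.4899e+07


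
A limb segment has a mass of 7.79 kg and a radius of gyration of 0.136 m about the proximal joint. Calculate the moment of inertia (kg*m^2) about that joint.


I = m * k^2
I = 7.79 * 0.136^2
k^2 = 0.0185
I = 0.1441


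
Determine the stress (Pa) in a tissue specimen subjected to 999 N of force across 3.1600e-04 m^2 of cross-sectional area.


stress = F / A
stress = 999 / 3.1600e-04
stress = 3.1614e+06


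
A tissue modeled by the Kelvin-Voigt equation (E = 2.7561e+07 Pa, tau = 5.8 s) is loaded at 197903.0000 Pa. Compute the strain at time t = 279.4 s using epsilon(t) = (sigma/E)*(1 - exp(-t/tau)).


epsilon(t) = (sigma/E) * (1 - exp(-t/tau))
sigma/E = 197903.0000 / 2.7561e+07 = 0.0072
exp(-t/tau) = exp(-279.4 / 5.8) = 1.1995e-21
epsilon = 0.0072 * (1 - 1.1995e-21)
epsilon = 0.0072


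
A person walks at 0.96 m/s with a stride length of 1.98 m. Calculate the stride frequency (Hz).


f = v / stride_length
f = 0.96 / 1.98
f = 0.4848


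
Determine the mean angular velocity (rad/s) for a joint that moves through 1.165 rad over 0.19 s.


omega = delta_theta / delta_t
omega = 1.165 / 0.19
omega = 6.1316


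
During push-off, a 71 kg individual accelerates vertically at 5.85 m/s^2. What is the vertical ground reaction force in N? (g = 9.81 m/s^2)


GRF = m * (g + a)
GRF = 71 * (9.81 + 5.85)
GRF = 71 * 15.6600
GRF = 1111.8600


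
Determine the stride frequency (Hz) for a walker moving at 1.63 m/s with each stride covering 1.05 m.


f = v / stride_length
f = 1.63 / 1.05
f = 1.5524


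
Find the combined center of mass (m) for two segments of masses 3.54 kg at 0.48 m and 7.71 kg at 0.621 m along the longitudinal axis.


COM = (m1*x1 + m2*x2) / (m1 + m2)
COM = (3.54*0.48 + 7.71*0.621) / (3.54 + 7.71)
Numerator = 6.4871
Denominator = 11.2500
COM = 0.5766


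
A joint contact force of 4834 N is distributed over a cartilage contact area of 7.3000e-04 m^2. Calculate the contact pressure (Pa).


P = F / A
P = 4834 / 7.3000e-04
P = 6.6219e+06


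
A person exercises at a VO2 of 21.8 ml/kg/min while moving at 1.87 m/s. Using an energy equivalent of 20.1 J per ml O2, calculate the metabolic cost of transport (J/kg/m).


Power per kg = VO2 * 20.1 / 60
Power per kg = 21.8 * 20.1 / 60 = 7.3030 W/kg
Cost = power_per_kg / speed
Cost = 7.3030 / 1.87
Cost = 3.9053


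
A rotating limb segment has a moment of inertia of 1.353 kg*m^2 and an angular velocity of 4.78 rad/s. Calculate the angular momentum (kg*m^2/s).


L = I * omega
L = 1.353 * 4.78
L = 6.4673


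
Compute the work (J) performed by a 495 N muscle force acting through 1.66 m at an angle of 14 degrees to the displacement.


W = F * d * cos(theta)
theta = 14 deg = 0.2443 rad
cos(theta) = 0.9703
W = 495 * 1.66 * 0.9703
W = 797.2920


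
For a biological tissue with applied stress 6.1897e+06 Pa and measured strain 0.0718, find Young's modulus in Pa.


E = stress / strain
E = 6.1897e+06 / 0.0718
E = 8.6208e+07


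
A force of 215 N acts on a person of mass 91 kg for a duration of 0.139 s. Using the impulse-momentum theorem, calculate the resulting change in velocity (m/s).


J = F * dt = 215 * 0.139 = 29.8850 N*s
delta_v = J / m
delta_v = 29.8850 / 91
delta_v = 0.3284


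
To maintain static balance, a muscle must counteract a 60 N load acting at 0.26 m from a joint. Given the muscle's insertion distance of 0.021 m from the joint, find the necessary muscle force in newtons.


F_muscle = W * d_load / d_muscle
F_muscle = 60 * 0.26 / 0.021
Numerator = 15.6000
F_muscle = 742.8571


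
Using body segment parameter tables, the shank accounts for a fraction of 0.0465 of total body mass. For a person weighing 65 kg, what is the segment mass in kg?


m_segment = body_mass * fraction
m_segment = 65 * 0.0465
m_segment = 3.0225


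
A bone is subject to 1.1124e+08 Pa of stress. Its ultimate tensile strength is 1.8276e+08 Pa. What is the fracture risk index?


FRI = applied / ultimate
FRI = 1.1124e+08 / 1.8276e+08
FRI = 0.6087
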